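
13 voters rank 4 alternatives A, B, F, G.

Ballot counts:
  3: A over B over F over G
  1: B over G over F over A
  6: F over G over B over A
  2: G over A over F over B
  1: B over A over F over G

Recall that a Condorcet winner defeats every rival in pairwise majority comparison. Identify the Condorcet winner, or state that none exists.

Head-to-head results (13 voters):
A–B: B 8–5.
A vs F: 3+2+1 = 6 for A, 7 for F — F by 7–6.
A vs G: G wins 9–4.
B vs F: F wins 8–5.
B vs G: B preferred on 3+1+1 = 5 ballots; G wins 8–5.
F vs G: 10 to 3, F.
F wins every pairwise contest, so F is the Condorcet winner.

F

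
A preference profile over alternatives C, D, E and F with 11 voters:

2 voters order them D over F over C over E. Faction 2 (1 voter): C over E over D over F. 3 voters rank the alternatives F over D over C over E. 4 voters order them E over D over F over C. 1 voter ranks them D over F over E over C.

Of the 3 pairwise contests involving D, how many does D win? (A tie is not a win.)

3

D against each rival (11 voters):
D vs C: D is ranked higher on 2+3+4+1 = 10 ballots, C on 1. D wins 10–1.
D vs E: 6 to 5, D.
D vs F: D preferred on 2+1+4+1 = 8 ballots; D wins 8–3.
D beats C, E, F — 3 pairwise wins.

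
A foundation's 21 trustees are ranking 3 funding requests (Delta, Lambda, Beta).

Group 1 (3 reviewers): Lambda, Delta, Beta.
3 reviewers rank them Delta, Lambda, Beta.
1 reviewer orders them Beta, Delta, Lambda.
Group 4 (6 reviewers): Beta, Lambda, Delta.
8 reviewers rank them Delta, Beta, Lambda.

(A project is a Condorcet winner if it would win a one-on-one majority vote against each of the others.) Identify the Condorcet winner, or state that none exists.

Delta

Pairwise majorities:
Delta vs Lambda: 12 to 9, Delta.
Delta vs Beta: 3+3+8 = 14 for Delta, 7 for Beta — Delta by 14–7.
Lambda vs Beta: 3+3 = 6 for Lambda, 15 for Beta — Beta by 15–6.
Delta wins every pairwise contest, so Delta is the Condorcet winner.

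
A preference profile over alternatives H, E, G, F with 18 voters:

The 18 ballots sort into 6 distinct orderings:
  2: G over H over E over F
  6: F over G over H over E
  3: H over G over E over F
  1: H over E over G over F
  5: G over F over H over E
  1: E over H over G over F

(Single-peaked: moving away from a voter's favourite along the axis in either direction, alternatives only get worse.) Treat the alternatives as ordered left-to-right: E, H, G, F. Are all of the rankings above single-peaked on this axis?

Axis positions: E=1, H=2, G=3, F=4.
Faction 1 (peak G at position 3): ranking walks positions 3-2-1-4, expanding outward from the peak — single-peaked.
Faction 2 (peak F at position 4): ranking walks positions 4-3-2-1, expanding outward from the peak — single-peaked.
Faction 3 (peak H at position 2): ranking walks positions 2-3-1-4, expanding outward from the peak — single-peaked.
Faction 4 (peak H at position 2): ranking walks positions 2-1-3-4, expanding outward from the peak — single-peaked.
Faction 5 (peak G at position 3): ranking walks positions 3-4-2-1, expanding outward from the peak — single-peaked.
Faction 6 (peak E at position 1): ranking walks positions 1-2-3-4, expanding outward from the peak — single-peaked.
Every ranking is single-peaked on this axis.

yes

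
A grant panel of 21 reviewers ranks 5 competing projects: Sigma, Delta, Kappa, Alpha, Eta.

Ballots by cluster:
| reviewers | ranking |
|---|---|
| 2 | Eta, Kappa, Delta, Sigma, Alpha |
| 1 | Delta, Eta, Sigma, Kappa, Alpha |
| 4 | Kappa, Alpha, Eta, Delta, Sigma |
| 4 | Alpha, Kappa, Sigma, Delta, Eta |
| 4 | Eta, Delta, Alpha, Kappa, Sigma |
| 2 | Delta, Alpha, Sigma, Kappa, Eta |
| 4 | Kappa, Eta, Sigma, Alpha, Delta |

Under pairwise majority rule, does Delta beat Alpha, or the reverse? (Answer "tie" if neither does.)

Alpha

Ballots ranking Delta above Alpha: 2 + 1 + 4 + 2 = 9.
Ballots ranking Alpha above Delta: 21 − 9 = 12.
Alpha wins the head-to-head 12–9.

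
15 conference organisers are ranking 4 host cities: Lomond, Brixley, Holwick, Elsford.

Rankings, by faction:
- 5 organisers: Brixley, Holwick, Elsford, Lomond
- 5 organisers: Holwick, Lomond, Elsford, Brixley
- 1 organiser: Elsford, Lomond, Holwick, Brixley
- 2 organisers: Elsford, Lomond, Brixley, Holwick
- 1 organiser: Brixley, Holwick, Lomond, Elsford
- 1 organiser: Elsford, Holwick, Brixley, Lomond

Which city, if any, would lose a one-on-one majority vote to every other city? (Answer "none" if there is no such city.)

none

Head-to-head results (15 organisers):
Lomond–Brixley: Lomond 8–7.
Lomond vs Holwick: 3 to 12, Holwick.
Lomond vs Elsford: Elsford wins 9–6.
Brixley–Holwick: Brixley 8–7.
Brixley–Elsford: Elsford 9–6.
Holwick vs Elsford: Holwick is ranked higher on 5+5+1 = 11 ballots, Elsford on 4. Holwick wins 11–4.
Each city has at least one pairwise win (Lomond beats Brixley; Brixley beats Holwick; Holwick beats Lomond; Elsford beats Lomond) — no Condorcet loser.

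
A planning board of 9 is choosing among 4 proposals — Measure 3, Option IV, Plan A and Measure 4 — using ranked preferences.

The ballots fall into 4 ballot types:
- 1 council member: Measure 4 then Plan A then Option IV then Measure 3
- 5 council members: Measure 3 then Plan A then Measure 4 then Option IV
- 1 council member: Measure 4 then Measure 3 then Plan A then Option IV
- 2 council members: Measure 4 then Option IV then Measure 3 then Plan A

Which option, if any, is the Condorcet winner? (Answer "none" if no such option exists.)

Check each pair by majority over 9 ballots:
Measure 3 vs Option IV: Measure 3, 6–3.
Measure 3 vs Plan A: Measure 3, 8–1.
Measure 3–Measure 4: Measure 3 5–4.
Option IV vs Plan A: Plan A wins 7–2.
Option IV–Measure 4: Measure 4 9–0.
Plan A vs Measure 4: Plan A wins 5–4.
Measure 3 beats each of Option IV, Plan A, Measure 4 — Measure 3 is the Condorcet winner.

Measure 3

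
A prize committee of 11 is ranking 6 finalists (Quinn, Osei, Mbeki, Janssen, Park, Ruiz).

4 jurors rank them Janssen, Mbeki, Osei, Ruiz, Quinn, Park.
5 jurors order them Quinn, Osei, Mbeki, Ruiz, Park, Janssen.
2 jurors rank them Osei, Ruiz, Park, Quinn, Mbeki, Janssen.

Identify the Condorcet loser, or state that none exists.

Head-to-head results (11 jurors):
Quinn vs Osei: 5 to 6, Osei.
Quinn vs Mbeki: 7 to 4, Quinn.
Quinn vs Janssen: Quinn, 7–4.
Quinn vs Park: Quinn wins 9–2.
Quinn vs Ruiz: Quinn is ranked higher on 5 ballots, Ruiz on 6. Ruiz wins 6–5.
Osei vs Mbeki: Osei is ranked higher on 5+2 = 7 ballots, Mbeki on 4. Osei wins 7–4.
Osei vs Janssen: Osei wins 7–4.
Osei vs Park: 4+5+2 = 11 for Osei, 0 for Park — Osei by 11–0.
Osei–Ruiz: Osei 11–0.
Mbeki vs Janssen: 5+2 = 7 for Mbeki, 4 for Janssen — Mbeki by 7–4.
Mbeki vs Park: Mbeki, 9–2.
Mbeki–Ruiz: Mbeki 9–2.
Janssen vs Park: Park, 7–4.
Janssen–Ruiz: Ruiz 7–4.
Park vs Ruiz: 0 for Park, 11 for Ruiz — Ruiz by 11–0.
Only Janssen has no wins; Janssen is the Condorcet loser.

Janssen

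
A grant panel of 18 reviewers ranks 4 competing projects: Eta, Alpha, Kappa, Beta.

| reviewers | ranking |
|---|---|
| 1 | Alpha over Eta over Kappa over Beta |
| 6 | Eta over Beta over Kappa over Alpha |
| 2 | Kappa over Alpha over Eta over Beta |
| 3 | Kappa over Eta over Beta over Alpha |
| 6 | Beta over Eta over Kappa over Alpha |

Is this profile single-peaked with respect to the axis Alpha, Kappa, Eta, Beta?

no

Axis positions: Alpha=1, Kappa=2, Eta=3, Beta=4.
Faction 1: ranking walks positions 1-3-2-4; Eta is ranked above Kappa even though Kappa lies between Eta and the peak Alpha on the axis — preferences dip and rise again. Not single-peaked.
Faction 2 (peak Eta at position 3): ranking walks positions 3-4-2-1, expanding outward from the peak — single-peaked.
Faction 3 (peak Kappa at position 2): ranking walks positions 2-1-3-4, expanding outward from the peak — single-peaked.
Faction 4 (peak Kappa at position 2): ranking walks positions 2-3-4-1, expanding outward from the peak — single-peaked.
Faction 5 (peak Beta at position 4): ranking walks positions 4-3-2-1, expanding outward from the peak — single-peaked.
Faction 1 violates single-peakedness, so the profile is not single-peaked on this axis.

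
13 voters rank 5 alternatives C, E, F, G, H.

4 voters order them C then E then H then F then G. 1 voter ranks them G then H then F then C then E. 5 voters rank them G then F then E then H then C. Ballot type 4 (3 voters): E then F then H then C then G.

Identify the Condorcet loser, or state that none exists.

Pairwise majorities:
C vs E: E wins 8–5.
C vs F: C is ranked higher on 4 ballots, F on 9. F wins 9–4.
C–G: C 7–6.
C vs H: C preferred on 4 ballots; H wins 9–4.
E vs F: E, 7–6.
E vs G: E wins 7–6.
E vs H: E wins 12–1.
F vs G: F wins 7–6.
F vs H: F wins 8–5.
G vs H: 1+5 = 6 for G, 7 for H — H by 7–6.
G loses to every other alternative — it is the Condorcet loser.

G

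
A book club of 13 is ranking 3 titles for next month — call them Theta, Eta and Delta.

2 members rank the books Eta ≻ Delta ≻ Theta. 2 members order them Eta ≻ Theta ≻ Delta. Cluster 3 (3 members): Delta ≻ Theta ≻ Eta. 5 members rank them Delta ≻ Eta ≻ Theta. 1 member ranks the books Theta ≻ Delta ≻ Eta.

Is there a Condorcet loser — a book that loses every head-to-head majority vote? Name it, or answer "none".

Theta

Head-to-head results (13 members):
Theta vs Eta: 4 to 9, Eta.
Theta vs Delta: Delta, 10–3.
Eta vs Delta: 4 to 9, Delta.
Theta loses to every other book — it is the Condorcet loser.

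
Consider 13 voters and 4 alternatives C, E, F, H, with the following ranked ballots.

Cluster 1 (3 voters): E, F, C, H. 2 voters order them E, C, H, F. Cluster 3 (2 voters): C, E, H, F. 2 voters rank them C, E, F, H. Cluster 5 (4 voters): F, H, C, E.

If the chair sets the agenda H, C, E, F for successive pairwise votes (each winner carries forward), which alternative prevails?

F

Round 1: H vs C — 4–9, C advances.
Round 2: C vs E — 8–5, C advances.
Round 3: C vs F — 6–7, F advances.
The agenda winner is F.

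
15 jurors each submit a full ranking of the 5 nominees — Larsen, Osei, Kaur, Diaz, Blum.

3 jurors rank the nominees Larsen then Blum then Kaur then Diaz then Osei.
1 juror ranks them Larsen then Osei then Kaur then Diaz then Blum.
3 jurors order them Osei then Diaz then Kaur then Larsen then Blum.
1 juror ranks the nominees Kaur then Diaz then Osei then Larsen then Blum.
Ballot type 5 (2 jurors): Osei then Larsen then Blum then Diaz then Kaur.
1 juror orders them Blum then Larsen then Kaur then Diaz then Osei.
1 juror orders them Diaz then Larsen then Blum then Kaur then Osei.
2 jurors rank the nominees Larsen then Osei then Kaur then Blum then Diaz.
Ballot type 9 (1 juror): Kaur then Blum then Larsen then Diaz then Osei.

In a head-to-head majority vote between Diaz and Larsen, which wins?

Larsen

Ballots ranking Diaz above Larsen: 3 + 1 + 1 = 5.
Ballots ranking Larsen above Diaz: 15 − 5 = 10.
Larsen wins the head-to-head 10–5.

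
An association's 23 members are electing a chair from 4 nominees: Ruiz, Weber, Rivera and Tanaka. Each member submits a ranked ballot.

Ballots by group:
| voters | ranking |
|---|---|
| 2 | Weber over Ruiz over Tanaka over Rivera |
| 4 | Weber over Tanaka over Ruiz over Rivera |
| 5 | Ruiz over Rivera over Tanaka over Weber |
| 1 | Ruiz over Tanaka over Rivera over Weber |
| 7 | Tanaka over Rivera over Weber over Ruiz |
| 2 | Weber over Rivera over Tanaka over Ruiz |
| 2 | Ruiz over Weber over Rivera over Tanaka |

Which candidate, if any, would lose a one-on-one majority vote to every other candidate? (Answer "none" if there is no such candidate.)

none

Head-to-head results (23 voters):
Ruiz vs Weber: Weber wins 15–8.
Ruiz vs Rivera: Ruiz is ranked higher on 2+4+5+1+2 = 14 ballots, Rivera on 9. Ruiz wins 14–9.
Ruiz vs Tanaka: 10 to 13, Tanaka.
Weber vs Rivera: Rivera, 13–10.
Weber vs Tanaka: 2+4+2+2 = 10 for Weber, 13 for Tanaka — Tanaka by 13–10.
Rivera vs Tanaka: Rivera preferred on 5+2+2 = 9 ballots; Tanaka wins 14–9.
No candidate is winless: Ruiz beats Rivera; Weber beats Ruiz; Rivera beats Weber; Tanaka beats Ruiz. There is no Condorcet loser.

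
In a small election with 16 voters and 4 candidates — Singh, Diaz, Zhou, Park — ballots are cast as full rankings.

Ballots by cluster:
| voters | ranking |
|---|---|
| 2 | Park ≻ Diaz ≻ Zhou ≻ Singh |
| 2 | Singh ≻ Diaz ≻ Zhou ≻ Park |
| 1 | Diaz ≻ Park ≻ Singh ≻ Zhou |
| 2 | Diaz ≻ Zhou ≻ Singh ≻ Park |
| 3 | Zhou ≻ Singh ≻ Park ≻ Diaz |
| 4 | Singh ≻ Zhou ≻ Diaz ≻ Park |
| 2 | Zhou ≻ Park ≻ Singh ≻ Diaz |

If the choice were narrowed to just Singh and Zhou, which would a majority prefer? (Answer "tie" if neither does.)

Ballots ranking Singh above Zhou: 2 + 1 + 4 = 7.
Ballots ranking Zhou above Singh: 16 − 7 = 9.
Zhou wins the head-to-head 9–7.

Zhou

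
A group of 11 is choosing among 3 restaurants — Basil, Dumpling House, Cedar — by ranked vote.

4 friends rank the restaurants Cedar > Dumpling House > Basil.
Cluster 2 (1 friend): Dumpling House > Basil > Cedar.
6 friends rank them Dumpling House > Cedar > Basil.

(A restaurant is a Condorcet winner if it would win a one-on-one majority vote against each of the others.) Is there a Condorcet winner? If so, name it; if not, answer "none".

Check each pair by majority over 11 ballots:
Basil vs Dumpling House: Basil preferred on 0 ballots; Dumpling House wins 11–0.
Basil vs Cedar: Basil preferred on 1 ballot; Cedar wins 10–1.
Dumpling House vs Cedar: 7 to 4, Dumpling House.
Dumpling House beats each of Basil, Cedar — Dumpling House is the Condorcet winner.

Dumpling House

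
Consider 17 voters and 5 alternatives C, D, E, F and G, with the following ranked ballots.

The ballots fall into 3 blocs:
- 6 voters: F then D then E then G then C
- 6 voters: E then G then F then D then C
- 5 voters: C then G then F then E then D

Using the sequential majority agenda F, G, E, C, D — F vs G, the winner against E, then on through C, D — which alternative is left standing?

Round 1: F vs G — 6–11, G advances.
Round 2: G vs E — 5–12, E advances.
Round 3: E vs C — 12–5, E advances.
Round 4: E vs D — 11–6, E advances.
The agenda winner is E.

E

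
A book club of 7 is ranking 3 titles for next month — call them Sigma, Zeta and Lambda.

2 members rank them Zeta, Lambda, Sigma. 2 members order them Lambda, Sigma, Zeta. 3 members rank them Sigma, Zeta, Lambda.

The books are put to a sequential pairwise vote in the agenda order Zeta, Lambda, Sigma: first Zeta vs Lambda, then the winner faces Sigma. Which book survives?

Sigma

Round 1: Zeta vs Lambda — 5–2, Zeta advances.
Round 2: Zeta vs Sigma — 2–5, Sigma advances.
The agenda winner is Sigma.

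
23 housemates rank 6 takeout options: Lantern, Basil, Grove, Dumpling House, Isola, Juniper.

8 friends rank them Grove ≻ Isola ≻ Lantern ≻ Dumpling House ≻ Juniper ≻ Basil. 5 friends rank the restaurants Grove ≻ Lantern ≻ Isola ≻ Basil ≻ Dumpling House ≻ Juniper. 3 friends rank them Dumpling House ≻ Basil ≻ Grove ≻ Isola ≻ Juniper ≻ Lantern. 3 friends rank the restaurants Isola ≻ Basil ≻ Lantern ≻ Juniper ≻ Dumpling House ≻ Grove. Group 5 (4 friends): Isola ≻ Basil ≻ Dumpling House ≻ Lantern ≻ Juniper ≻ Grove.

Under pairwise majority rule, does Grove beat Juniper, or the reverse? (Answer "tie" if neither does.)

Grove

Ballots ranking Grove above Juniper: 8 + 5 + 3 = 16.
Ballots ranking Juniper above Grove: 23 − 16 = 7.
Grove wins the head-to-head 16–7.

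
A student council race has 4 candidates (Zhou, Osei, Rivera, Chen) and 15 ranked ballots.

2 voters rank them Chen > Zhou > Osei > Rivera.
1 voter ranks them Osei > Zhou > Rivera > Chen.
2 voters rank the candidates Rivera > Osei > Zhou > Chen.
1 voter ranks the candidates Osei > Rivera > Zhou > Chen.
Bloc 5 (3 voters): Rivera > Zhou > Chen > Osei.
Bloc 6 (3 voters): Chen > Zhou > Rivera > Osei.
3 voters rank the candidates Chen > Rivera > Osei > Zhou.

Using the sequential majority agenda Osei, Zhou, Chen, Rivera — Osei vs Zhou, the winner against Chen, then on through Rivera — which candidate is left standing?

Round 1: Osei vs Zhou — 7–8, Zhou advances.
Round 2: Zhou vs Chen — 7–8, Chen advances.
Round 3: Chen vs Rivera — 8–7, Chen advances.
The agenda winner is Chen.

Chen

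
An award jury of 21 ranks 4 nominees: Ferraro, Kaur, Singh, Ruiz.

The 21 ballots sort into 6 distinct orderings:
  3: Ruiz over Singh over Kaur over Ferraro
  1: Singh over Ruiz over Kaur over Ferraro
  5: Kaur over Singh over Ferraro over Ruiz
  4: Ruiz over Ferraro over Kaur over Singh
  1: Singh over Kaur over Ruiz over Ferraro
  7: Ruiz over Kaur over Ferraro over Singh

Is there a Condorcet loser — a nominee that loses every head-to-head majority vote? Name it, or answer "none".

Pairwise majorities:
Ferraro vs Kaur: Kaur, 17–4.
Ferraro vs Singh: Ferraro preferred on 4+7 = 11 ballots; Ferraro wins 11–10.
Ferraro vs Ruiz: 5 to 16, Ruiz.
Kaur vs Singh: Kaur preferred on 5+4+7 = 16 ballots; Kaur wins 16–5.
Kaur vs Ruiz: Ruiz wins 15–6.
Singh–Ruiz: Ruiz 14–7.
Singh loses to every other nominee — it is the Condorcet loser.

Singh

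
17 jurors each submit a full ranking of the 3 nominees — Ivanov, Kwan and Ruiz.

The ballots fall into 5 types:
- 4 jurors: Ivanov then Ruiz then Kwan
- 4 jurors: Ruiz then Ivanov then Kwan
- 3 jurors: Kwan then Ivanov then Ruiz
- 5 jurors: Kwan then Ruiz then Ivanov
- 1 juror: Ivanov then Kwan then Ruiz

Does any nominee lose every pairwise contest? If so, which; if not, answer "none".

none

Pairwise majorities:
Ivanov vs Kwan: Ivanov preferred on 4+4+1 = 9 ballots; Ivanov wins 9–8.
Ivanov vs Ruiz: Ivanov preferred on 4+3+1 = 8 ballots; Ruiz wins 9–8.
Kwan vs Ruiz: Kwan preferred on 3+5+1 = 9 ballots; Kwan wins 9–8.
Every nominee wins at least one matchup (Ivanov beats Kwan; Kwan beats Ruiz; Ruiz beats Ivanov), so there is no Condorcet loser.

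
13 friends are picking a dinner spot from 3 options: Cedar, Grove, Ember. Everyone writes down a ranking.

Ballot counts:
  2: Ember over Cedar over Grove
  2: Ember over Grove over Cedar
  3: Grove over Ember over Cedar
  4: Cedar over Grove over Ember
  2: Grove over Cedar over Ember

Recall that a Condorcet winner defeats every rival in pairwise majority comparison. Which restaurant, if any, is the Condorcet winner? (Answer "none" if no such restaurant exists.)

Head-to-head results (13 friends):
Cedar vs Grove: Cedar preferred on 2+4 = 6 ballots; Grove wins 7–6.
Cedar vs Ember: Ember wins 7–6.
Grove–Ember: Grove 9–4.
Grove wins every pairwise contest, so Grove is the Condorcet winner.

Grove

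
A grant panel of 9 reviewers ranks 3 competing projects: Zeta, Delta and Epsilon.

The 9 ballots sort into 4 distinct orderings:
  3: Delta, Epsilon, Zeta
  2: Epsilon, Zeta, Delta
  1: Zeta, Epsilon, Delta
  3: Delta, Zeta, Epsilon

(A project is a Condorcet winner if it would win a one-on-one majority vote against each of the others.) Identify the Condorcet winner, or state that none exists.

Check each pair by majority over 9 ballots:
Zeta vs Delta: Delta, 6–3.
Zeta–Epsilon: Epsilon 5–4.
Delta–Epsilon: Delta 6–3.
Delta defeats every rival head-to-head and is the Condorcet winner.

Delta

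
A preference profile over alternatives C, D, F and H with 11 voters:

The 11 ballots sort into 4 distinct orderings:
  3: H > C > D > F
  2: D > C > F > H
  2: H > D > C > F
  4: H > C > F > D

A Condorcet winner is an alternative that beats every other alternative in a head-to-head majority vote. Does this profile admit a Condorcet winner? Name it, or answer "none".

Pairwise majorities:
C vs D: C wins 7–4.
C vs F: C, 11–0.
C vs H: H wins 9–2.
D vs F: D wins 7–4.
D vs H: H wins 9–2.
F–H: H 9–2.
H beats each of C, D, F — H is the Condorcet winner.

H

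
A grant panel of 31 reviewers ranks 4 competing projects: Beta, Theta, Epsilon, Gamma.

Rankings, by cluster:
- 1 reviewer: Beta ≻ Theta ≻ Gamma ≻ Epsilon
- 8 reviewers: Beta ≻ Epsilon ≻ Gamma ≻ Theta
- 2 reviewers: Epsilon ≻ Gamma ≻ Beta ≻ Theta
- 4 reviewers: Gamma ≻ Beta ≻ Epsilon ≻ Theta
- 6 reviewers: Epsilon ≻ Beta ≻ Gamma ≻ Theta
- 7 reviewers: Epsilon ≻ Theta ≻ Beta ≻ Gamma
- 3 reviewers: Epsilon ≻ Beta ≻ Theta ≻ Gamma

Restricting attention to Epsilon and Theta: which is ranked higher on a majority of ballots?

Ballots ranking Epsilon above Theta: 8 + 2 + 4 + 6 + 7 + 3 = 30.
Ballots ranking Theta above Epsilon: 31 − 30 = 1.
Epsilon wins the head-to-head 30–1.

Epsilon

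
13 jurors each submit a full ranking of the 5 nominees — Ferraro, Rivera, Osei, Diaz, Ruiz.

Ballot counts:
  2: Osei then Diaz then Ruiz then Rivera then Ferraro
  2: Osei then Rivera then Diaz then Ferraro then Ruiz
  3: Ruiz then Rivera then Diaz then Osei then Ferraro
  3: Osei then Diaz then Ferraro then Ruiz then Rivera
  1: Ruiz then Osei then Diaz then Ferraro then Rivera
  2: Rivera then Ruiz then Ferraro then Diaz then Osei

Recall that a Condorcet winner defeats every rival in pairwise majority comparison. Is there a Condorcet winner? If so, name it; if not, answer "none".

Pairwise majorities:
Ferraro vs Rivera: Rivera, 9–4.
Ferraro vs Osei: Osei, 11–2.
Ferraro–Diaz: Diaz 11–2.
Ferraro vs Ruiz: Ruiz wins 8–5.
Rivera–Osei: Osei 8–5.
Rivera–Diaz: Rivera 7–6.
Rivera vs Ruiz: Ruiz wins 9–4.
Osei–Diaz: Osei 8–5.
Osei vs Ruiz: Osei, 7–6.
Diaz vs Ruiz: Diaz, 7–6.
Only Osei has no losses; Osei is the Condorcet winner.

Osei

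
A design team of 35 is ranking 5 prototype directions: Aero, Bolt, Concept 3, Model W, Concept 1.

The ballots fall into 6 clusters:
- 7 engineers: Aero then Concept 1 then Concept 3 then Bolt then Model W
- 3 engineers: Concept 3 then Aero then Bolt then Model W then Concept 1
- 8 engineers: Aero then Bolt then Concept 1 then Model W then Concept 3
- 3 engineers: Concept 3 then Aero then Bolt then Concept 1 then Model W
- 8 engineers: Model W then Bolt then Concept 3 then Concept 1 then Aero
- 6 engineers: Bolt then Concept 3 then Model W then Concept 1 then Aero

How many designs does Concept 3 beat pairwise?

Concept 3 against each rival (35 engineers):
Concept 3 vs Aero: Concept 3 wins 20–15.
Concept 3 vs Bolt: 13 to 22, Bolt.
Concept 3 vs Model W: 19 to 16, Concept 3.
Concept 3 vs Concept 1: Concept 3 is ranked higher on 3+3+8+6 = 20 ballots, Concept 1 on 15. Concept 3 wins 20–15.
Concept 3 beats Aero, Model W, Concept 1; loses to Bolt — 3 pairwise wins.

3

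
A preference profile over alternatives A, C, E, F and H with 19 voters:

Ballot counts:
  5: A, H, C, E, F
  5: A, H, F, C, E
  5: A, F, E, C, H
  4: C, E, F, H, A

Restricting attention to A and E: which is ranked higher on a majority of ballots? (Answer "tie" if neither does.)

Ballots ranking A above E: 5 + 5 + 5 = 15.
Ballots ranking E above A: 19 − 15 = 4.
A wins the head-to-head 15–4.

A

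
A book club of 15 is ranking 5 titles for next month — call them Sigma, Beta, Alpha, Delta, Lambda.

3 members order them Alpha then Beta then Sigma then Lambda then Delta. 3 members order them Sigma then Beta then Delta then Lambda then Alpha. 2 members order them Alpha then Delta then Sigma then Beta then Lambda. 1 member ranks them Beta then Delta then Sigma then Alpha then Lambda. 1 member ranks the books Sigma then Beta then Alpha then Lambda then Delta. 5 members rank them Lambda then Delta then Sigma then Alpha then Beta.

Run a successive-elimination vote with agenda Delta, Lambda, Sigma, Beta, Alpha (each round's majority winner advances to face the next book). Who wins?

Round 1: Delta vs Lambda — 6–9, Lambda advances.
Round 2: Lambda vs Sigma — 5–10, Sigma advances.
Round 3: Sigma vs Beta — 11–4, Sigma advances.
Round 4: Sigma vs Alpha — 10–5, Sigma advances.
Sigma survives the agenda.

Sigma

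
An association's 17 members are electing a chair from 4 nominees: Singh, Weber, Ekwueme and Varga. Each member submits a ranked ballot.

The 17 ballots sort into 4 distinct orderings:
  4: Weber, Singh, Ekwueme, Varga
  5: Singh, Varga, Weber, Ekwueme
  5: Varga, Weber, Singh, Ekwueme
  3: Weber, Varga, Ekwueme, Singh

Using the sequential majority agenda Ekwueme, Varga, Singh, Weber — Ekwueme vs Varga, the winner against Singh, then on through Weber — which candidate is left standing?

Weber

Round 1: Ekwueme vs Varga — 4–13, Varga advances.
Round 2: Varga vs Singh — 8–9, Singh advances.
Round 3: Singh vs Weber — 5–12, Weber advances.
The agenda winner is Weber.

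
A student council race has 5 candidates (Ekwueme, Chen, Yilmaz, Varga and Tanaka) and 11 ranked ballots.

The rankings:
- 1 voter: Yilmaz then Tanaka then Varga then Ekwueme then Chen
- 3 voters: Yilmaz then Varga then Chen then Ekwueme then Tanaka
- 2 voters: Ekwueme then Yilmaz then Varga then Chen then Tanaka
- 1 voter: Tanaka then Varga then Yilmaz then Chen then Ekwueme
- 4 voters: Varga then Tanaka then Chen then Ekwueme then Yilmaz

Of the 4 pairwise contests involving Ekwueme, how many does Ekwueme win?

1

Ekwueme against each rival (11 voters):
Ekwueme vs Chen: Chen, 8–3.
Ekwueme–Yilmaz: Ekwueme 6–5.
Ekwueme vs Varga: Varga, 9–2.
Ekwueme–Tanaka: Tanaka 6–5.
Ekwueme beats Yilmaz; loses to Chen, Varga, Tanaka — 1 pairwise win.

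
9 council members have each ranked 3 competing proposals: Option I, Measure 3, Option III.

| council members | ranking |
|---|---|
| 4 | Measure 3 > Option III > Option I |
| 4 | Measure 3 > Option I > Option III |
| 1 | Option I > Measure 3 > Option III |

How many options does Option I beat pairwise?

Option I against each rival (9 council members):
Option I vs Measure 3: Option I preferred on 1 ballot; Measure 3 wins 8–1.
Option I vs Option III: Option I wins 5–4.
Option I beats Option III; loses to Measure 3 — 1 pairwise win.

1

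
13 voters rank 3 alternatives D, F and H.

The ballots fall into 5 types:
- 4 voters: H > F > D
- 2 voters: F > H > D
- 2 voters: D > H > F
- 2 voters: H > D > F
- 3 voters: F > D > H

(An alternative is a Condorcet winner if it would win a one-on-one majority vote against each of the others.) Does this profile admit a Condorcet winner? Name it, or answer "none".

Head-to-head results (13 voters):
D vs F: 4 to 9, F.
D vs H: 5 to 8, H.
F vs H: 5 to 8, H.
H defeats every rival head-to-head and is the Condorcet winner.

H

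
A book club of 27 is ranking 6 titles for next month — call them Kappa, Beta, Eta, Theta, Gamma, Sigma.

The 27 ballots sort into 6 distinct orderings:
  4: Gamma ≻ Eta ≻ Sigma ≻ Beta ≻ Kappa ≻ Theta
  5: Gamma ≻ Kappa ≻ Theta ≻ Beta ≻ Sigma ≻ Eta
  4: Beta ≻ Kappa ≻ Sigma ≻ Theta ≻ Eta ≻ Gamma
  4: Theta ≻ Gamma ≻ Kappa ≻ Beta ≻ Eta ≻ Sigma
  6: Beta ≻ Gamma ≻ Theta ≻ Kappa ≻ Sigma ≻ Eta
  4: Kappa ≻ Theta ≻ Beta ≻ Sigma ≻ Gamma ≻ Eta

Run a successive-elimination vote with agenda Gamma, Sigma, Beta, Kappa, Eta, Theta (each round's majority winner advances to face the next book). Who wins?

Round 1: Gamma vs Sigma — 19–8, Gamma advances.
Round 2: Gamma vs Beta — 13–14, Beta advances.
Round 3: Beta vs Kappa — 14–13, Beta advances.
Round 4: Beta vs Eta — 23–4, Beta advances.
Round 5: Beta vs Theta — 14–13, Beta advances.
The agenda winner is Beta.

Beta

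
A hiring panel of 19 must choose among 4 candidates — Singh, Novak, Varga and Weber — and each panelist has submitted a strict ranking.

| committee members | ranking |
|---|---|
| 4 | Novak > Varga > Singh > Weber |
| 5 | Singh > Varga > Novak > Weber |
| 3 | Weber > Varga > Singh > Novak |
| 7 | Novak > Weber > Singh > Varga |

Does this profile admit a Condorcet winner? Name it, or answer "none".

Check each pair by majority over 19 ballots:
Singh vs Novak: Novak, 11–8.
Singh–Varga: Singh 12–7.
Singh vs Weber: Weber, 10–9.
Novak vs Varga: Novak wins 11–8.
Novak vs Weber: Novak, 16–3.
Varga vs Weber: Weber, 10–9.
Only Novak has no losses; Novak is the Condorcet winner.

Novak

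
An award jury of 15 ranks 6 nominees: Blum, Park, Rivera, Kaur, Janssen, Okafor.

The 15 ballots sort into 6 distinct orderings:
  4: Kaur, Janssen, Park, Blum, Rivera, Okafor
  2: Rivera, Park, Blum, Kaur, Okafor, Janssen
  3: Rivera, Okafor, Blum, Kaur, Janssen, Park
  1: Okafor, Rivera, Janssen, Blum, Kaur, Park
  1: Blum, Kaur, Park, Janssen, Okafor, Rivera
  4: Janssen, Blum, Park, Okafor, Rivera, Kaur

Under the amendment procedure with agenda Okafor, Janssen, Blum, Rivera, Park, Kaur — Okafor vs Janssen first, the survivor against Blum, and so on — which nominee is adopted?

Kaur

Round 1: Okafor vs Janssen — 6–9, Janssen advances.
Round 2: Janssen vs Blum — 9–6, Janssen advances.
Round 3: Janssen vs Rivera — 9–6, Janssen advances.
Round 4: Janssen vs Park — 12–3, Janssen advances.
Round 5: Janssen vs Kaur — 5–10, Kaur advances.
The agenda winner is Kaur.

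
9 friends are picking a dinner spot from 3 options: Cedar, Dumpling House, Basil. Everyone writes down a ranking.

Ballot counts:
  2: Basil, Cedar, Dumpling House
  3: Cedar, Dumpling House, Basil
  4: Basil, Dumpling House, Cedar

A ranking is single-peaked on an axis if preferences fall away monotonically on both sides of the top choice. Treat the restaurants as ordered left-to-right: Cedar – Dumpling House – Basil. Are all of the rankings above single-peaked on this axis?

Axis positions: Cedar=1, Dumpling House=2, Basil=3.
Ballot type 1: ranking walks positions 3-1-2; Cedar is ranked above Dumpling House even though Dumpling House lies between Cedar and the peak Basil on the axis — preferences dip and rise again. Not single-peaked.
Ballot type 2 (peak Cedar at position 1): ranking walks positions 1-2-3, expanding outward from the peak — single-peaked.
Ballot type 3 (peak Basil at position 3): ranking walks positions 3-2-1, expanding outward from the peak — single-peaked.
Ballot type 1 violates single-peakedness, so the profile is not single-peaked on this axis.

no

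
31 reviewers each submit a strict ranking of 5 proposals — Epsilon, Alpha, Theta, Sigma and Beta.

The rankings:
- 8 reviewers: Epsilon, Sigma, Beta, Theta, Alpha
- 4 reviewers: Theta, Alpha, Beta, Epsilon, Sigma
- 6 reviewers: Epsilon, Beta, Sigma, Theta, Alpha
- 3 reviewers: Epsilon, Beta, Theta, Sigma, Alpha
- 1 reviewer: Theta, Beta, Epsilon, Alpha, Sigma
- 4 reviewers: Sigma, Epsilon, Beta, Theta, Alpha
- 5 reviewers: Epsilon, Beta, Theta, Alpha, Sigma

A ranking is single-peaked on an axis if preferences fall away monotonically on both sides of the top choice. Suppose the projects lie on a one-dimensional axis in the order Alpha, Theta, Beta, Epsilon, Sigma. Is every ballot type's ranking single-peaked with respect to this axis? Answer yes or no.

yes

Axis positions: Alpha=1, Theta=2, Beta=3, Epsilon=4, Sigma=5.
Ballot type 1 (peak Epsilon at position 4): ranking walks positions 4-5-3-2-1, expanding outward from the peak — single-peaked.
Ballot type 2 (peak Theta at position 2): ranking walks positions 2-1-3-4-5, expanding outward from the peak — single-peaked.
Ballot type 3 (peak Epsilon at position 4): ranking walks positions 4-3-5-2-1, expanding outward from the peak — single-peaked.
Ballot type 4 (peak Epsilon at position 4): ranking walks positions 4-3-2-5-1, expanding outward from the peak — single-peaked.
Ballot type 5 (peak Theta at position 2): ranking walks positions 2-3-4-1-5, expanding outward from the peak — single-peaked.
Ballot type 6 (peak Sigma at position 5): ranking walks positions 5-4-3-2-1, expanding outward from the peak — single-peaked.
Ballot type 7 (peak Epsilon at position 4): ranking walks positions 4-3-2-1-5, expanding outward from the peak — single-peaked.
Every ranking is single-peaked on this axis.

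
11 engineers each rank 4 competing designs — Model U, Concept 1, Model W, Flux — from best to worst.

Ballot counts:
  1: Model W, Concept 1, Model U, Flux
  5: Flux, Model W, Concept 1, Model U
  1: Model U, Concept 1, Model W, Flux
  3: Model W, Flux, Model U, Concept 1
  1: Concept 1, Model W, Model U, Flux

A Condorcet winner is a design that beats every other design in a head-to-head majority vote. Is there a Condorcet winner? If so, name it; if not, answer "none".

Model W

Check each pair by majority over 11 ballots:
Model U vs Concept 1: 1+3 = 4 for Model U, 7 for Concept 1 — Concept 1 by 7–4.
Model U vs Model W: 1 to 10, Model W.
Model U vs Flux: Model U is ranked higher on 1+1+1 = 3 ballots, Flux on 8. Flux wins 8–3.
Concept 1 vs Model W: Concept 1 is ranked higher on 1+1 = 2 ballots, Model W on 9. Model W wins 9–2.
Concept 1 vs Flux: Concept 1 preferred on 1+1+1 = 3 ballots; Flux wins 8–3.
Model W vs Flux: Model W preferred on 1+1+3+1 = 6 ballots; Model W wins 6–5.
Model W defeats every rival head-to-head and is the Condorcet winner.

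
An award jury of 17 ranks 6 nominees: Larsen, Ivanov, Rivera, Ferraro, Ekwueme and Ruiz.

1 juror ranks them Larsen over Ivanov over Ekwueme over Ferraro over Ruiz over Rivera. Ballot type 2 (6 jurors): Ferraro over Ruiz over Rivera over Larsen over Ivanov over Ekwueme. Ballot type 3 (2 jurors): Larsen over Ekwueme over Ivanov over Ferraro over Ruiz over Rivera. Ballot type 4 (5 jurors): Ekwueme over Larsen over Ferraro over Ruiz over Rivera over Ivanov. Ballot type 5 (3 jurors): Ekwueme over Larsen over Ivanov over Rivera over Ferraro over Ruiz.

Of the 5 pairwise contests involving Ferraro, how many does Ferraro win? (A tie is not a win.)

Ferraro against each rival (17 jurors):
Ferraro vs Larsen: Ferraro preferred on 6 ballots; Larsen wins 11–6.
Ferraro vs Ivanov: 11 to 6, Ferraro.
Ferraro vs Rivera: Ferraro preferred on 1+6+2+5 = 14 ballots; Ferraro wins 14–3.
Ferraro vs Ekwueme: Ekwueme, 11–6.
Ferraro vs Ruiz: Ferraro, 17–0.
Ferraro beats Ivanov, Rivera, Ruiz; loses to Larsen, Ekwueme — 3 pairwise wins.

3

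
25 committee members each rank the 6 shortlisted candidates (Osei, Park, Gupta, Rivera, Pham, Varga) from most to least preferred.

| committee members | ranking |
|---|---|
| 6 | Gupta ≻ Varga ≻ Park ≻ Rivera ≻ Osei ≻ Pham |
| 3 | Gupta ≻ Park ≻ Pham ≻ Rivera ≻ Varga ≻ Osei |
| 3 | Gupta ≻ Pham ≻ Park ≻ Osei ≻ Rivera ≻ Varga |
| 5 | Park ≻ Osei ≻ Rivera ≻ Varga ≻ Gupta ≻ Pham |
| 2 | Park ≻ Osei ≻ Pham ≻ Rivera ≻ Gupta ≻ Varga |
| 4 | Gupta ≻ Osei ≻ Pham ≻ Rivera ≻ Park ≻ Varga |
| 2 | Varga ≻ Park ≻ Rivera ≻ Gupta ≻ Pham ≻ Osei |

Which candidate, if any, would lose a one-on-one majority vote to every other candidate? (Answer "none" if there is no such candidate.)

Pham

Head-to-head results (25 committee members):
Osei–Park: Park 21–4.
Osei vs Gupta: Osei preferred on 5+2 = 7 ballots; Gupta wins 18–7.
Osei vs Rivera: Osei is ranked higher on 3+5+2+4 = 14 ballots, Rivera on 11. Osei wins 14–11.
Osei vs Pham: Osei, 17–8.
Osei vs Varga: Osei wins 14–11.
Park vs Gupta: Park is ranked higher on 5+2+2 = 9 ballots, Gupta on 16. Gupta wins 16–9.
Park–Rivera: Park 21–4.
Park–Pham: Park 18–7.
Park vs Varga: 3+3+5+2+4 = 17 for Park, 8 for Varga — Park by 17–8.
Gupta vs Rivera: 6+3+3+4 = 16 for Gupta, 9 for Rivera — Gupta by 16–9.
Gupta vs Pham: 6+3+3+5+4+2 = 23 for Gupta, 2 for Pham — Gupta by 23–2.
Gupta–Varga: Gupta 18–7.
Rivera vs Pham: Rivera, 13–12.
Rivera vs Varga: Rivera is ranked higher on 3+3+5+2+4 = 17 ballots, Varga on 8. Rivera wins 17–8.
Pham vs Varga: 3+3+2+4 = 12 for Pham, 13 for Varga — Varga by 13–12.
Pham loses to every other candidate — it is the Condorcet loser.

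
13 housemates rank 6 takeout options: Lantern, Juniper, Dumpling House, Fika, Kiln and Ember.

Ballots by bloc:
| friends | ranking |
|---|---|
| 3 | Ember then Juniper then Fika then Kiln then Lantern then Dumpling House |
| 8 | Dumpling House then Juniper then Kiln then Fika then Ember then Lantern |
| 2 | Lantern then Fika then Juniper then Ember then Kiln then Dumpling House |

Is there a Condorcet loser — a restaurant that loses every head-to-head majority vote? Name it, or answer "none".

Pairwise majorities:
Lantern vs Juniper: 2 for Lantern, 11 for Juniper — Juniper by 11–2.
Lantern vs Dumpling House: 3+2 = 5 for Lantern, 8 for Dumpling House — Dumpling House by 8–5.
Lantern vs Fika: Lantern is ranked higher on 2 ballots, Fika on 11. Fika wins 11–2.
Lantern vs Kiln: 2 for Lantern, 11 for Kiln — Kiln by 11–2.
Lantern vs Ember: Ember, 11–2.
Juniper vs Dumpling House: Dumpling House wins 8–5.
Juniper vs Fika: Juniper is ranked higher on 3+8 = 11 ballots, Fika on 2. Juniper wins 11–2.
Juniper vs Kiln: Juniper, 13–0.
Juniper vs Ember: Juniper wins 10–3.
Dumpling House vs Fika: 8 for Dumpling House, 5 for Fika — Dumpling House by 8–5.
Dumpling House vs Kiln: 8 to 5, Dumpling House.
Dumpling House vs Ember: Dumpling House preferred on 8 ballots; Dumpling House wins 8–5.
Fika vs Kiln: Kiln wins 8–5.
Fika vs Ember: Fika, 10–3.
Kiln vs Ember: Kiln, 8–5.
Lantern loses to every other restaurant — it is the Condorcet loser.

Lantern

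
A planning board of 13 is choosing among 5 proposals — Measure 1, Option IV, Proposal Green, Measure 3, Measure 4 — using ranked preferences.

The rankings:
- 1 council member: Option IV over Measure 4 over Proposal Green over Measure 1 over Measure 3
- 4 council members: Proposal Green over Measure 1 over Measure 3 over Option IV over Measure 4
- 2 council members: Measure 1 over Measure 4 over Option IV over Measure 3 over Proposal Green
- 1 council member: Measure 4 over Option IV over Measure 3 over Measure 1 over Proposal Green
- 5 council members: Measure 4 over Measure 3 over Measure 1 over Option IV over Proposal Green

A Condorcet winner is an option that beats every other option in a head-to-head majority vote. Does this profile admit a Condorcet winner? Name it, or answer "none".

Pairwise majorities:
Measure 1 vs Option IV: Measure 1 is ranked higher on 4+2+5 = 11 ballots, Option IV on 2. Measure 1 wins 11–2.
Measure 1 vs Proposal Green: 8 to 5, Measure 1.
Measure 1 vs Measure 3: Measure 1 is ranked higher on 1+4+2 = 7 ballots, Measure 3 on 6. Measure 1 wins 7–6.
Measure 1 vs Measure 4: Measure 1 preferred on 4+2 = 6 ballots; Measure 4 wins 7–6.
Option IV vs Proposal Green: Option IV preferred on 1+2+1+5 = 9 ballots; Option IV wins 9–4.
Option IV vs Measure 3: 1+2+1 = 4 for Option IV, 9 for Measure 3 — Measure 3 by 9–4.
Option IV vs Measure 4: 5 to 8, Measure 4.
Proposal Green vs Measure 3: 1+4 = 5 for Proposal Green, 8 for Measure 3 — Measure 3 by 8–5.
Proposal Green vs Measure 4: Proposal Green is ranked higher on 4 ballots, Measure 4 on 9. Measure 4 wins 9–4.
Measure 3 vs Measure 4: Measure 3 is ranked higher on 4 ballots, Measure 4 on 9. Measure 4 wins 9–4.
Measure 4 defeats every rival head-to-head and is the Condorcet winner.

Measure 4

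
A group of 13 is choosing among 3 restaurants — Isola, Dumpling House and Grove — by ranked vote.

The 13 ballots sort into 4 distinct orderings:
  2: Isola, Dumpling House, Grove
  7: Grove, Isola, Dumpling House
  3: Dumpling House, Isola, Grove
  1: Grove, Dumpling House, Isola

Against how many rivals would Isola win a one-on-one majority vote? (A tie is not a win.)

Isola against each rival (13 friends):
Isola–Dumpling House: Isola 9–4.
Isola vs Grove: Isola preferred on 2+3 = 5 ballots; Grove wins 8–5.
Isola beats Dumpling House; loses to Grove — 1 pairwise win.

1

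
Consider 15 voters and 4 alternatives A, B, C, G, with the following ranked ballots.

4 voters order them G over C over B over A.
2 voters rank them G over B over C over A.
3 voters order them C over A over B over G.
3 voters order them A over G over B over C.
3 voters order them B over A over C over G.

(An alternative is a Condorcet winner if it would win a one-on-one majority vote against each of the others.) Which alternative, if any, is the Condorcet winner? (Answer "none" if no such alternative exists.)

Pairwise majorities:
A vs B: A preferred on 3+3 = 6 ballots; B wins 9–6.
A vs C: 6 to 9, C.
A vs G: A preferred on 3+3+3 = 9 ballots; A wins 9–6.
B vs C: B is ranked higher on 2+3+3 = 8 ballots, C on 7. B wins 8–7.
B vs G: 3+3 = 6 for B, 9 for G — G by 9–6.
C vs G: C preferred on 3+3 = 6 ballots; G wins 9–6.
Every alternative loses at least once (A loses to B; B loses to G; C loses to B; G loses to A). The majority relation contains the cycle A > G > B > A, so there is no Condorcet winner.

none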